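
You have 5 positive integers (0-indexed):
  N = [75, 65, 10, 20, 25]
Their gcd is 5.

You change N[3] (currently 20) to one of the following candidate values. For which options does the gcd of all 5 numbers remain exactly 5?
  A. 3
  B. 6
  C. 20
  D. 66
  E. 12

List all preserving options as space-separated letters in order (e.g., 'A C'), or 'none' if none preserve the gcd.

Old gcd = 5; gcd of others (without N[3]) = 5
New gcd for candidate v: gcd(5, v). Preserves old gcd iff gcd(5, v) = 5.
  Option A: v=3, gcd(5,3)=1 -> changes
  Option B: v=6, gcd(5,6)=1 -> changes
  Option C: v=20, gcd(5,20)=5 -> preserves
  Option D: v=66, gcd(5,66)=1 -> changes
  Option E: v=12, gcd(5,12)=1 -> changes

Answer: C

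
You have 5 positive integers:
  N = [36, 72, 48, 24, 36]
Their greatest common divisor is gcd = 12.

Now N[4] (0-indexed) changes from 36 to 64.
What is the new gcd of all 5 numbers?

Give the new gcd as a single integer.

Numbers: [36, 72, 48, 24, 36], gcd = 12
Change: index 4, 36 -> 64
gcd of the OTHER numbers (without index 4): gcd([36, 72, 48, 24]) = 12
New gcd = gcd(g_others, new_val) = gcd(12, 64) = 4

Answer: 4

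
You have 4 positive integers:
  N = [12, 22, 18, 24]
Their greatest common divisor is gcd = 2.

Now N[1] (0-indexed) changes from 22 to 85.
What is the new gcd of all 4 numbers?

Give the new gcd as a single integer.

Numbers: [12, 22, 18, 24], gcd = 2
Change: index 1, 22 -> 85
gcd of the OTHER numbers (without index 1): gcd([12, 18, 24]) = 6
New gcd = gcd(g_others, new_val) = gcd(6, 85) = 1

Answer: 1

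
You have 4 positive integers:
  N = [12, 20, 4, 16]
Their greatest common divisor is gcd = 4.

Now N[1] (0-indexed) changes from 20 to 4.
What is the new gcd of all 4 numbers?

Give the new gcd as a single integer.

Answer: 4

Derivation:
Numbers: [12, 20, 4, 16], gcd = 4
Change: index 1, 20 -> 4
gcd of the OTHER numbers (without index 1): gcd([12, 4, 16]) = 4
New gcd = gcd(g_others, new_val) = gcd(4, 4) = 4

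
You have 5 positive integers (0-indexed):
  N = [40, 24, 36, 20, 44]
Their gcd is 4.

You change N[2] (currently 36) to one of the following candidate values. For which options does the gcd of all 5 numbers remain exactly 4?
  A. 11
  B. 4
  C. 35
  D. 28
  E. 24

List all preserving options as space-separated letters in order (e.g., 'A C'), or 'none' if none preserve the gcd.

Answer: B D E

Derivation:
Old gcd = 4; gcd of others (without N[2]) = 4
New gcd for candidate v: gcd(4, v). Preserves old gcd iff gcd(4, v) = 4.
  Option A: v=11, gcd(4,11)=1 -> changes
  Option B: v=4, gcd(4,4)=4 -> preserves
  Option C: v=35, gcd(4,35)=1 -> changes
  Option D: v=28, gcd(4,28)=4 -> preserves
  Option E: v=24, gcd(4,24)=4 -> preserves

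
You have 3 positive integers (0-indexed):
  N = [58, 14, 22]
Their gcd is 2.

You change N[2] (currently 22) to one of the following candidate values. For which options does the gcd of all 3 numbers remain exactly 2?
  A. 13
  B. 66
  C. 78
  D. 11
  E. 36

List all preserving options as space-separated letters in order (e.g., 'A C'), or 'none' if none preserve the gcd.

Answer: B C E

Derivation:
Old gcd = 2; gcd of others (without N[2]) = 2
New gcd for candidate v: gcd(2, v). Preserves old gcd iff gcd(2, v) = 2.
  Option A: v=13, gcd(2,13)=1 -> changes
  Option B: v=66, gcd(2,66)=2 -> preserves
  Option C: v=78, gcd(2,78)=2 -> preserves
  Option D: v=11, gcd(2,11)=1 -> changes
  Option E: v=36, gcd(2,36)=2 -> preserves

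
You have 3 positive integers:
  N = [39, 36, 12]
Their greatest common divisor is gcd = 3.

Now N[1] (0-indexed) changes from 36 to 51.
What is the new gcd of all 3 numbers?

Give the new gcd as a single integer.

Numbers: [39, 36, 12], gcd = 3
Change: index 1, 36 -> 51
gcd of the OTHER numbers (without index 1): gcd([39, 12]) = 3
New gcd = gcd(g_others, new_val) = gcd(3, 51) = 3

Answer: 3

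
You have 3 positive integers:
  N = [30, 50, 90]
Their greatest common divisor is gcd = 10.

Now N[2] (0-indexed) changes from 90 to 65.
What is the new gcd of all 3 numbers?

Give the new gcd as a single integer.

Answer: 5

Derivation:
Numbers: [30, 50, 90], gcd = 10
Change: index 2, 90 -> 65
gcd of the OTHER numbers (without index 2): gcd([30, 50]) = 10
New gcd = gcd(g_others, new_val) = gcd(10, 65) = 5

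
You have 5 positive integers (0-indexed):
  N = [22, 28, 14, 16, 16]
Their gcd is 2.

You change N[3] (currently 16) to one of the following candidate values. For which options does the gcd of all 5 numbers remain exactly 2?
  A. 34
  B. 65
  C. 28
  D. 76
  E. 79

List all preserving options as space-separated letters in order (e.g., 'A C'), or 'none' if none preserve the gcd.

Answer: A C D

Derivation:
Old gcd = 2; gcd of others (without N[3]) = 2
New gcd for candidate v: gcd(2, v). Preserves old gcd iff gcd(2, v) = 2.
  Option A: v=34, gcd(2,34)=2 -> preserves
  Option B: v=65, gcd(2,65)=1 -> changes
  Option C: v=28, gcd(2,28)=2 -> preserves
  Option D: v=76, gcd(2,76)=2 -> preserves
  Option E: v=79, gcd(2,79)=1 -> changes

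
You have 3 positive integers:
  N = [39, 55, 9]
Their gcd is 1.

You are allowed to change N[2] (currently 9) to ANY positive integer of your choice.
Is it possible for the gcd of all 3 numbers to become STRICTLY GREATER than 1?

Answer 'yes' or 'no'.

Answer: no

Derivation:
Current gcd = 1
gcd of all OTHER numbers (without N[2]=9): gcd([39, 55]) = 1
The new gcd after any change is gcd(1, new_value).
This can be at most 1.
Since 1 = old gcd 1, the gcd can only stay the same or decrease.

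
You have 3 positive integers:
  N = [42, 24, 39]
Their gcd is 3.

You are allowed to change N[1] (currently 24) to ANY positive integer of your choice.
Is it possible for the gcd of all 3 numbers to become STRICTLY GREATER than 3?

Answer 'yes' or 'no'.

Answer: no

Derivation:
Current gcd = 3
gcd of all OTHER numbers (without N[1]=24): gcd([42, 39]) = 3
The new gcd after any change is gcd(3, new_value).
This can be at most 3.
Since 3 = old gcd 3, the gcd can only stay the same or decrease.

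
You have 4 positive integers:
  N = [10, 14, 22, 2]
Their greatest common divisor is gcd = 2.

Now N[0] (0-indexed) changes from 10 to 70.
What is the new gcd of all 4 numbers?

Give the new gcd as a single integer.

Numbers: [10, 14, 22, 2], gcd = 2
Change: index 0, 10 -> 70
gcd of the OTHER numbers (without index 0): gcd([14, 22, 2]) = 2
New gcd = gcd(g_others, new_val) = gcd(2, 70) = 2

Answer: 2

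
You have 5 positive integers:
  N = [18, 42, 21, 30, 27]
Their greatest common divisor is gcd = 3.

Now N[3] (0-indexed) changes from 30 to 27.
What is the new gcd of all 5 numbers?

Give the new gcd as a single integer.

Answer: 3

Derivation:
Numbers: [18, 42, 21, 30, 27], gcd = 3
Change: index 3, 30 -> 27
gcd of the OTHER numbers (without index 3): gcd([18, 42, 21, 27]) = 3
New gcd = gcd(g_others, new_val) = gcd(3, 27) = 3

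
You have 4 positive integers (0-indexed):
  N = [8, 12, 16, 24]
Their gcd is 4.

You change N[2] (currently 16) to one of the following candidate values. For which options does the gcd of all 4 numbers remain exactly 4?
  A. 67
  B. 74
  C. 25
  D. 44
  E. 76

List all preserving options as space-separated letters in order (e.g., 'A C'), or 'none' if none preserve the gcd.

Answer: D E

Derivation:
Old gcd = 4; gcd of others (without N[2]) = 4
New gcd for candidate v: gcd(4, v). Preserves old gcd iff gcd(4, v) = 4.
  Option A: v=67, gcd(4,67)=1 -> changes
  Option B: v=74, gcd(4,74)=2 -> changes
  Option C: v=25, gcd(4,25)=1 -> changes
  Option D: v=44, gcd(4,44)=4 -> preserves
  Option E: v=76, gcd(4,76)=4 -> preserves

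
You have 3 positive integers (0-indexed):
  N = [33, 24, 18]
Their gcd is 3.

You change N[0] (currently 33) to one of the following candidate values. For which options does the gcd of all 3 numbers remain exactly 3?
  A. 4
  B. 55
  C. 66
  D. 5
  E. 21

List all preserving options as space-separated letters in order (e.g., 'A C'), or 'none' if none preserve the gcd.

Old gcd = 3; gcd of others (without N[0]) = 6
New gcd for candidate v: gcd(6, v). Preserves old gcd iff gcd(6, v) = 3.
  Option A: v=4, gcd(6,4)=2 -> changes
  Option B: v=55, gcd(6,55)=1 -> changes
  Option C: v=66, gcd(6,66)=6 -> changes
  Option D: v=5, gcd(6,5)=1 -> changes
  Option E: v=21, gcd(6,21)=3 -> preserves

Answer: E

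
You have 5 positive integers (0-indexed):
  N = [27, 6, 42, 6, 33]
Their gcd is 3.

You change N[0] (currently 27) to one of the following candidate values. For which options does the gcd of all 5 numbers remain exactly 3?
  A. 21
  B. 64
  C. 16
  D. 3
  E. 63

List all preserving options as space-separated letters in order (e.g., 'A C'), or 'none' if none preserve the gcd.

Answer: A D E

Derivation:
Old gcd = 3; gcd of others (without N[0]) = 3
New gcd for candidate v: gcd(3, v). Preserves old gcd iff gcd(3, v) = 3.
  Option A: v=21, gcd(3,21)=3 -> preserves
  Option B: v=64, gcd(3,64)=1 -> changes
  Option C: v=16, gcd(3,16)=1 -> changes
  Option D: v=3, gcd(3,3)=3 -> preserves
  Option E: v=63, gcd(3,63)=3 -> preserves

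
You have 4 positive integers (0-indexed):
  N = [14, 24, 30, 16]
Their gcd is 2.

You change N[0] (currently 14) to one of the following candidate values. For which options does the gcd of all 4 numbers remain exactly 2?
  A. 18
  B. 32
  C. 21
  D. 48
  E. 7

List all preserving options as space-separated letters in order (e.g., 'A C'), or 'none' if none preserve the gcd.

Answer: A B D

Derivation:
Old gcd = 2; gcd of others (without N[0]) = 2
New gcd for candidate v: gcd(2, v). Preserves old gcd iff gcd(2, v) = 2.
  Option A: v=18, gcd(2,18)=2 -> preserves
  Option B: v=32, gcd(2,32)=2 -> preserves
  Option C: v=21, gcd(2,21)=1 -> changes
  Option D: v=48, gcd(2,48)=2 -> preserves
  Option E: v=7, gcd(2,7)=1 -> changes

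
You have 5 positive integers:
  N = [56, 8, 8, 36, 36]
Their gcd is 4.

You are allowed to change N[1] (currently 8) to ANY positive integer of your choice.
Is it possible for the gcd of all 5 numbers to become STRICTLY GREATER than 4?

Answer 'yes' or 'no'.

Current gcd = 4
gcd of all OTHER numbers (without N[1]=8): gcd([56, 8, 36, 36]) = 4
The new gcd after any change is gcd(4, new_value).
This can be at most 4.
Since 4 = old gcd 4, the gcd can only stay the same or decrease.

Answer: no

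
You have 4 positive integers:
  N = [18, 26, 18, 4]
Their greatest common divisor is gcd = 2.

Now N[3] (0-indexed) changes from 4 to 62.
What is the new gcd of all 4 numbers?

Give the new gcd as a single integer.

Numbers: [18, 26, 18, 4], gcd = 2
Change: index 3, 4 -> 62
gcd of the OTHER numbers (without index 3): gcd([18, 26, 18]) = 2
New gcd = gcd(g_others, new_val) = gcd(2, 62) = 2

Answer: 2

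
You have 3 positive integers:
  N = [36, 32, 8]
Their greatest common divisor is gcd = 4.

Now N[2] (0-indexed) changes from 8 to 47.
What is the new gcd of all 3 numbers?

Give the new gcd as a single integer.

Answer: 1

Derivation:
Numbers: [36, 32, 8], gcd = 4
Change: index 2, 8 -> 47
gcd of the OTHER numbers (without index 2): gcd([36, 32]) = 4
New gcd = gcd(g_others, new_val) = gcd(4, 47) = 1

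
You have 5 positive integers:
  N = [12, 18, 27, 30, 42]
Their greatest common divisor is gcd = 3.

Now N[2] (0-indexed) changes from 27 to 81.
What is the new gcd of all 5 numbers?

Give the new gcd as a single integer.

Answer: 3

Derivation:
Numbers: [12, 18, 27, 30, 42], gcd = 3
Change: index 2, 27 -> 81
gcd of the OTHER numbers (without index 2): gcd([12, 18, 30, 42]) = 6
New gcd = gcd(g_others, new_val) = gcd(6, 81) = 3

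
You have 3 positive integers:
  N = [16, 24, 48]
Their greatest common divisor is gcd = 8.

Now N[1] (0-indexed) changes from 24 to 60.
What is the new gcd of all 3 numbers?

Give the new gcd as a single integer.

Numbers: [16, 24, 48], gcd = 8
Change: index 1, 24 -> 60
gcd of the OTHER numbers (without index 1): gcd([16, 48]) = 16
New gcd = gcd(g_others, new_val) = gcd(16, 60) = 4

Answer: 4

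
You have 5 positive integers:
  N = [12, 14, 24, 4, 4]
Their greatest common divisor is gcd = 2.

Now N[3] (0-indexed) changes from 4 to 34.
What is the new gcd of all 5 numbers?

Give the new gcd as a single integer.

Answer: 2

Derivation:
Numbers: [12, 14, 24, 4, 4], gcd = 2
Change: index 3, 4 -> 34
gcd of the OTHER numbers (without index 3): gcd([12, 14, 24, 4]) = 2
New gcd = gcd(g_others, new_val) = gcd(2, 34) = 2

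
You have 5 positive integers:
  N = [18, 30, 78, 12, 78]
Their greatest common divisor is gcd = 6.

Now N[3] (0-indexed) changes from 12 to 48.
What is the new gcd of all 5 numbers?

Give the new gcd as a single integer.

Numbers: [18, 30, 78, 12, 78], gcd = 6
Change: index 3, 12 -> 48
gcd of the OTHER numbers (without index 3): gcd([18, 30, 78, 78]) = 6
New gcd = gcd(g_others, new_val) = gcd(6, 48) = 6

Answer: 6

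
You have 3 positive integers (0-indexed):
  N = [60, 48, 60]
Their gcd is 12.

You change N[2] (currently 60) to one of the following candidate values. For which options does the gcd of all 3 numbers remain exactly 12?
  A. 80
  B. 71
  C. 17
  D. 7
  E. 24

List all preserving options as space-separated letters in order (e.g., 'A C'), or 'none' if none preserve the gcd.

Old gcd = 12; gcd of others (without N[2]) = 12
New gcd for candidate v: gcd(12, v). Preserves old gcd iff gcd(12, v) = 12.
  Option A: v=80, gcd(12,80)=4 -> changes
  Option B: v=71, gcd(12,71)=1 -> changes
  Option C: v=17, gcd(12,17)=1 -> changes
  Option D: v=7, gcd(12,7)=1 -> changes
  Option E: v=24, gcd(12,24)=12 -> preserves

Answer: E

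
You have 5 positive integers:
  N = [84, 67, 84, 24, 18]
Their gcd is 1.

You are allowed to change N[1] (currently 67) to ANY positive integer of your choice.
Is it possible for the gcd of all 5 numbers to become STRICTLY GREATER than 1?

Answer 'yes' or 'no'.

Current gcd = 1
gcd of all OTHER numbers (without N[1]=67): gcd([84, 84, 24, 18]) = 6
The new gcd after any change is gcd(6, new_value).
This can be at most 6.
Since 6 > old gcd 1, the gcd CAN increase (e.g., set N[1] = 6).

Answer: yes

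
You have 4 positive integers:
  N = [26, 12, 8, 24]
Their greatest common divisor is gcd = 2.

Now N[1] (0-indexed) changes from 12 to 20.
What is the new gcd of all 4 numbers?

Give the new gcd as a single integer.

Numbers: [26, 12, 8, 24], gcd = 2
Change: index 1, 12 -> 20
gcd of the OTHER numbers (without index 1): gcd([26, 8, 24]) = 2
New gcd = gcd(g_others, new_val) = gcd(2, 20) = 2

Answer: 2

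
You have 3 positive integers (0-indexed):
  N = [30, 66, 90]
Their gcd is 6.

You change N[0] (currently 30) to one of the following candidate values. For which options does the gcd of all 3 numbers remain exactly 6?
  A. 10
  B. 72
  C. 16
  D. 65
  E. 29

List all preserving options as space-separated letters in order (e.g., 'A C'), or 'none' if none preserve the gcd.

Answer: B

Derivation:
Old gcd = 6; gcd of others (without N[0]) = 6
New gcd for candidate v: gcd(6, v). Preserves old gcd iff gcd(6, v) = 6.
  Option A: v=10, gcd(6,10)=2 -> changes
  Option B: v=72, gcd(6,72)=6 -> preserves
  Option C: v=16, gcd(6,16)=2 -> changes
  Option D: v=65, gcd(6,65)=1 -> changes
  Option E: v=29, gcd(6,29)=1 -> changes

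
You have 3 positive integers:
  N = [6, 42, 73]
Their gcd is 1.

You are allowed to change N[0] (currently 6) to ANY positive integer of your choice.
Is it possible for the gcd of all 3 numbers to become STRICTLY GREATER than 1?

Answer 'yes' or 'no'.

Answer: no

Derivation:
Current gcd = 1
gcd of all OTHER numbers (without N[0]=6): gcd([42, 73]) = 1
The new gcd after any change is gcd(1, new_value).
This can be at most 1.
Since 1 = old gcd 1, the gcd can only stay the same or decrease.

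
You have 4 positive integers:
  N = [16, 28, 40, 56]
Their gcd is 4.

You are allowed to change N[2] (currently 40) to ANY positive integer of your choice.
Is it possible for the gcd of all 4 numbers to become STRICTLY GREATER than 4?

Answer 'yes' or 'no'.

Answer: no

Derivation:
Current gcd = 4
gcd of all OTHER numbers (without N[2]=40): gcd([16, 28, 56]) = 4
The new gcd after any change is gcd(4, new_value).
This can be at most 4.
Since 4 = old gcd 4, the gcd can only stay the same or decrease.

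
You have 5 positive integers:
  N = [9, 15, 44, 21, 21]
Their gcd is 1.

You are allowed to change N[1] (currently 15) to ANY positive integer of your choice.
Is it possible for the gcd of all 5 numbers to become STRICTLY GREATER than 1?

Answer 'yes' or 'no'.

Answer: no

Derivation:
Current gcd = 1
gcd of all OTHER numbers (without N[1]=15): gcd([9, 44, 21, 21]) = 1
The new gcd after any change is gcd(1, new_value).
This can be at most 1.
Since 1 = old gcd 1, the gcd can only stay the same or decrease.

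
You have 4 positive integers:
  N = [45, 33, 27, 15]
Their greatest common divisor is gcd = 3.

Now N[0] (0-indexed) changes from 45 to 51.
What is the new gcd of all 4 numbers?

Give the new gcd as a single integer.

Answer: 3

Derivation:
Numbers: [45, 33, 27, 15], gcd = 3
Change: index 0, 45 -> 51
gcd of the OTHER numbers (without index 0): gcd([33, 27, 15]) = 3
New gcd = gcd(g_others, new_val) = gcd(3, 51) = 3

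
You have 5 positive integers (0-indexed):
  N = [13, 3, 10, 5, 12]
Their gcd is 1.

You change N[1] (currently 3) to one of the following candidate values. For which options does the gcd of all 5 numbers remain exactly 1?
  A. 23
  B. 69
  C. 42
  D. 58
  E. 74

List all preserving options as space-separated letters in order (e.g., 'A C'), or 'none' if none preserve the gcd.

Old gcd = 1; gcd of others (without N[1]) = 1
New gcd for candidate v: gcd(1, v). Preserves old gcd iff gcd(1, v) = 1.
  Option A: v=23, gcd(1,23)=1 -> preserves
  Option B: v=69, gcd(1,69)=1 -> preserves
  Option C: v=42, gcd(1,42)=1 -> preserves
  Option D: v=58, gcd(1,58)=1 -> preserves
  Option E: v=74, gcd(1,74)=1 -> preserves

Answer: A B C D E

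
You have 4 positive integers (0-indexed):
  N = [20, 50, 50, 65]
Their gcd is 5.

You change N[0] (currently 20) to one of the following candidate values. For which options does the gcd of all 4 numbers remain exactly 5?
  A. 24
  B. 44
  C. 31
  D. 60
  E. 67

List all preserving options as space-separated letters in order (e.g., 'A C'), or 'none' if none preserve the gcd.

Answer: D

Derivation:
Old gcd = 5; gcd of others (without N[0]) = 5
New gcd for candidate v: gcd(5, v). Preserves old gcd iff gcd(5, v) = 5.
  Option A: v=24, gcd(5,24)=1 -> changes
  Option B: v=44, gcd(5,44)=1 -> changes
  Option C: v=31, gcd(5,31)=1 -> changes
  Option D: v=60, gcd(5,60)=5 -> preserves
  Option E: v=67, gcd(5,67)=1 -> changes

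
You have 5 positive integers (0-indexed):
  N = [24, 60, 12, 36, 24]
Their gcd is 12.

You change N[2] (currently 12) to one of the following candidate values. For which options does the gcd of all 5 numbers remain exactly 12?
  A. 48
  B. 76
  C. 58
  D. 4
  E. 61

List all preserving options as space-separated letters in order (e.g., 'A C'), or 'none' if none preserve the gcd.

Old gcd = 12; gcd of others (without N[2]) = 12
New gcd for candidate v: gcd(12, v). Preserves old gcd iff gcd(12, v) = 12.
  Option A: v=48, gcd(12,48)=12 -> preserves
  Option B: v=76, gcd(12,76)=4 -> changes
  Option C: v=58, gcd(12,58)=2 -> changes
  Option D: v=4, gcd(12,4)=4 -> changes
  Option E: v=61, gcd(12,61)=1 -> changes

Answer: A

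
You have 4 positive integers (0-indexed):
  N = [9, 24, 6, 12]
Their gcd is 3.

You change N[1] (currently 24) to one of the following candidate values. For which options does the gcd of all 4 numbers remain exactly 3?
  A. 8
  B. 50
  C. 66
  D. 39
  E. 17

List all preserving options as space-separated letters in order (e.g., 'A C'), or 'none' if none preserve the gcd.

Answer: C D

Derivation:
Old gcd = 3; gcd of others (without N[1]) = 3
New gcd for candidate v: gcd(3, v). Preserves old gcd iff gcd(3, v) = 3.
  Option A: v=8, gcd(3,8)=1 -> changes
  Option B: v=50, gcd(3,50)=1 -> changes
  Option C: v=66, gcd(3,66)=3 -> preserves
  Option D: v=39, gcd(3,39)=3 -> preserves
  Option E: v=17, gcd(3,17)=1 -> changes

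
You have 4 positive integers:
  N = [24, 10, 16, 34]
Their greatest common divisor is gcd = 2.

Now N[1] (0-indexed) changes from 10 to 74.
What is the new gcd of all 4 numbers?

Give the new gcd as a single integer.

Numbers: [24, 10, 16, 34], gcd = 2
Change: index 1, 10 -> 74
gcd of the OTHER numbers (without index 1): gcd([24, 16, 34]) = 2
New gcd = gcd(g_others, new_val) = gcd(2, 74) = 2

Answer: 2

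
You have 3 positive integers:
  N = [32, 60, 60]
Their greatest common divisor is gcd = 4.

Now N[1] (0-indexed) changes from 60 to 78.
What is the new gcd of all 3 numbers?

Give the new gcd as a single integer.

Numbers: [32, 60, 60], gcd = 4
Change: index 1, 60 -> 78
gcd of the OTHER numbers (without index 1): gcd([32, 60]) = 4
New gcd = gcd(g_others, new_val) = gcd(4, 78) = 2

Answer: 2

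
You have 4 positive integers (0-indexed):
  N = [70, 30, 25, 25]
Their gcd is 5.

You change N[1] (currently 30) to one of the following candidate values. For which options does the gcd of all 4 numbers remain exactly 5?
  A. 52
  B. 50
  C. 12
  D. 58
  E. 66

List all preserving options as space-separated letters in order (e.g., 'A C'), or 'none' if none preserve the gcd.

Answer: B

Derivation:
Old gcd = 5; gcd of others (without N[1]) = 5
New gcd for candidate v: gcd(5, v). Preserves old gcd iff gcd(5, v) = 5.
  Option A: v=52, gcd(5,52)=1 -> changes
  Option B: v=50, gcd(5,50)=5 -> preserves
  Option C: v=12, gcd(5,12)=1 -> changes
  Option D: v=58, gcd(5,58)=1 -> changes
  Option E: v=66, gcd(5,66)=1 -> changes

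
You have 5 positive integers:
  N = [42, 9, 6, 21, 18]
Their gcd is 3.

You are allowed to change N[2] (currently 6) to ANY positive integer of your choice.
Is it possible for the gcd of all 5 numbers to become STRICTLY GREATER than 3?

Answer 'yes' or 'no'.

Current gcd = 3
gcd of all OTHER numbers (without N[2]=6): gcd([42, 9, 21, 18]) = 3
The new gcd after any change is gcd(3, new_value).
This can be at most 3.
Since 3 = old gcd 3, the gcd can only stay the same or decrease.

Answer: no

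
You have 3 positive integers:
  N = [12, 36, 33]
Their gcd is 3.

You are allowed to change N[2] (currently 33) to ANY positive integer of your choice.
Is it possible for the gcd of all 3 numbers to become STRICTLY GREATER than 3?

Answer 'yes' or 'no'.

Answer: yes

Derivation:
Current gcd = 3
gcd of all OTHER numbers (without N[2]=33): gcd([12, 36]) = 12
The new gcd after any change is gcd(12, new_value).
This can be at most 12.
Since 12 > old gcd 3, the gcd CAN increase (e.g., set N[2] = 12).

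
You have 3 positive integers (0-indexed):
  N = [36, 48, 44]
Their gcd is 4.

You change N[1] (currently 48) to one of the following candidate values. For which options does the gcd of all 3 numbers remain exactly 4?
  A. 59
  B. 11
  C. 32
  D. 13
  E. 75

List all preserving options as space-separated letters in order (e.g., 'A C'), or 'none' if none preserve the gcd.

Answer: C

Derivation:
Old gcd = 4; gcd of others (without N[1]) = 4
New gcd for candidate v: gcd(4, v). Preserves old gcd iff gcd(4, v) = 4.
  Option A: v=59, gcd(4,59)=1 -> changes
  Option B: v=11, gcd(4,11)=1 -> changes
  Option C: v=32, gcd(4,32)=4 -> preserves
  Option D: v=13, gcd(4,13)=1 -> changes
  Option E: v=75, gcd(4,75)=1 -> changes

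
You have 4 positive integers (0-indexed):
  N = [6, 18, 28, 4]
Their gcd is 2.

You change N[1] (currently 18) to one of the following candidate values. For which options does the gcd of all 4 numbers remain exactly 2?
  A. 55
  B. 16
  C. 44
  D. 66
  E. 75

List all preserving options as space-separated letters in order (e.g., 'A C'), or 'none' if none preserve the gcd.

Answer: B C D

Derivation:
Old gcd = 2; gcd of others (without N[1]) = 2
New gcd for candidate v: gcd(2, v). Preserves old gcd iff gcd(2, v) = 2.
  Option A: v=55, gcd(2,55)=1 -> changes
  Option B: v=16, gcd(2,16)=2 -> preserves
  Option C: v=44, gcd(2,44)=2 -> preserves
  Option D: v=66, gcd(2,66)=2 -> preserves
  Option E: v=75, gcd(2,75)=1 -> changes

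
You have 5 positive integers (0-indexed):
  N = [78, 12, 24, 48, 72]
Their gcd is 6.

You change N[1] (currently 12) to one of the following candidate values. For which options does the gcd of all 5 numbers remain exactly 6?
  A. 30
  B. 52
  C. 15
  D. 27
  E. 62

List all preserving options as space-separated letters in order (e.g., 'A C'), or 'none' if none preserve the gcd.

Answer: A

Derivation:
Old gcd = 6; gcd of others (without N[1]) = 6
New gcd for candidate v: gcd(6, v). Preserves old gcd iff gcd(6, v) = 6.
  Option A: v=30, gcd(6,30)=6 -> preserves
  Option B: v=52, gcd(6,52)=2 -> changes
  Option C: v=15, gcd(6,15)=3 -> changes
  Option D: v=27, gcd(6,27)=3 -> changes
  Option E: v=62, gcd(6,62)=2 -> changes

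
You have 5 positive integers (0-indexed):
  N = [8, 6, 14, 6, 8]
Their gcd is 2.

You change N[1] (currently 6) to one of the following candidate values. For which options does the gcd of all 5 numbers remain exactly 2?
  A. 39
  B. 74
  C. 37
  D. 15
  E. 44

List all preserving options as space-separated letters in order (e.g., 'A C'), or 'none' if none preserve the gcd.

Old gcd = 2; gcd of others (without N[1]) = 2
New gcd for candidate v: gcd(2, v). Preserves old gcd iff gcd(2, v) = 2.
  Option A: v=39, gcd(2,39)=1 -> changes
  Option B: v=74, gcd(2,74)=2 -> preserves
  Option C: v=37, gcd(2,37)=1 -> changes
  Option D: v=15, gcd(2,15)=1 -> changes
  Option E: v=44, gcd(2,44)=2 -> preserves

Answer: B E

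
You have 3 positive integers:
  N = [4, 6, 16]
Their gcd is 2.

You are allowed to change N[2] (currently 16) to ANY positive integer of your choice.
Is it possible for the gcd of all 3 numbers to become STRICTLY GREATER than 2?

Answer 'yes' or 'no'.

Current gcd = 2
gcd of all OTHER numbers (without N[2]=16): gcd([4, 6]) = 2
The new gcd after any change is gcd(2, new_value).
This can be at most 2.
Since 2 = old gcd 2, the gcd can only stay the same or decrease.

Answer: no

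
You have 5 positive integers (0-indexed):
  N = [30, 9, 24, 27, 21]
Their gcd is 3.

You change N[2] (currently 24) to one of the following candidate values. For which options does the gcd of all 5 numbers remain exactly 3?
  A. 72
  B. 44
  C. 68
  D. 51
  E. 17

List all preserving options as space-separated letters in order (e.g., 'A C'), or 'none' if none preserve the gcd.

Answer: A D

Derivation:
Old gcd = 3; gcd of others (without N[2]) = 3
New gcd for candidate v: gcd(3, v). Preserves old gcd iff gcd(3, v) = 3.
  Option A: v=72, gcd(3,72)=3 -> preserves
  Option B: v=44, gcd(3,44)=1 -> changes
  Option C: v=68, gcd(3,68)=1 -> changes
  Option D: v=51, gcd(3,51)=3 -> preserves
  Option E: v=17, gcd(3,17)=1 -> changes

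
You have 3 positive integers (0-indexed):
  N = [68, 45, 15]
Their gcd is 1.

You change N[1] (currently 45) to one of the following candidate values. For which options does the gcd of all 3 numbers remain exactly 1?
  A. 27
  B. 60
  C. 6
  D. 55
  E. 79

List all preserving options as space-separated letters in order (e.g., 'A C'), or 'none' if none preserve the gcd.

Answer: A B C D E

Derivation:
Old gcd = 1; gcd of others (without N[1]) = 1
New gcd for candidate v: gcd(1, v). Preserves old gcd iff gcd(1, v) = 1.
  Option A: v=27, gcd(1,27)=1 -> preserves
  Option B: v=60, gcd(1,60)=1 -> preserves
  Option C: v=6, gcd(1,6)=1 -> preserves
  Option D: v=55, gcd(1,55)=1 -> preserves
  Option E: v=79, gcd(1,79)=1 -> preserves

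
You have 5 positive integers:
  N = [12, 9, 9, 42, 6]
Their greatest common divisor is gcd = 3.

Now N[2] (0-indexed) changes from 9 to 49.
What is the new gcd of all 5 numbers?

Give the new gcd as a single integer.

Numbers: [12, 9, 9, 42, 6], gcd = 3
Change: index 2, 9 -> 49
gcd of the OTHER numbers (without index 2): gcd([12, 9, 42, 6]) = 3
New gcd = gcd(g_others, new_val) = gcd(3, 49) = 1

Answer: 1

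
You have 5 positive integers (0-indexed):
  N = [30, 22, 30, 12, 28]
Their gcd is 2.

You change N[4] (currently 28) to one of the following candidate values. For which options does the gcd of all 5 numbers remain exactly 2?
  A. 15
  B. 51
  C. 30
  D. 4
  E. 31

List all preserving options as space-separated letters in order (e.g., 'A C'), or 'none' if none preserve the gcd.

Old gcd = 2; gcd of others (without N[4]) = 2
New gcd for candidate v: gcd(2, v). Preserves old gcd iff gcd(2, v) = 2.
  Option A: v=15, gcd(2,15)=1 -> changes
  Option B: v=51, gcd(2,51)=1 -> changes
  Option C: v=30, gcd(2,30)=2 -> preserves
  Option D: v=4, gcd(2,4)=2 -> preserves
  Option E: v=31, gcd(2,31)=1 -> changes

Answer: C D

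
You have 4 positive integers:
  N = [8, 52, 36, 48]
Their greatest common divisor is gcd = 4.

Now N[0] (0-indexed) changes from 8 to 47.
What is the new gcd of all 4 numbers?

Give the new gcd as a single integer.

Answer: 1

Derivation:
Numbers: [8, 52, 36, 48], gcd = 4
Change: index 0, 8 -> 47
gcd of the OTHER numbers (without index 0): gcd([52, 36, 48]) = 4
New gcd = gcd(g_others, new_val) = gcd(4, 47) = 1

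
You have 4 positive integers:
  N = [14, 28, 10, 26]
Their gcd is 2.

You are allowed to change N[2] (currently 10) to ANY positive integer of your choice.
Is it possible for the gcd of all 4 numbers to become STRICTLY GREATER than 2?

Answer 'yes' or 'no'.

Answer: no

Derivation:
Current gcd = 2
gcd of all OTHER numbers (without N[2]=10): gcd([14, 28, 26]) = 2
The new gcd after any change is gcd(2, new_value).
This can be at most 2.
Since 2 = old gcd 2, the gcd can only stay the same or decrease.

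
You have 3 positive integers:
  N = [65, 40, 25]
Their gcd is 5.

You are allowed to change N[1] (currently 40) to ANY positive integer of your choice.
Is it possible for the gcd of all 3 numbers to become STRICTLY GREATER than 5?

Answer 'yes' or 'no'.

Answer: no

Derivation:
Current gcd = 5
gcd of all OTHER numbers (without N[1]=40): gcd([65, 25]) = 5
The new gcd after any change is gcd(5, new_value).
This can be at most 5.
Since 5 = old gcd 5, the gcd can only stay the same or decrease.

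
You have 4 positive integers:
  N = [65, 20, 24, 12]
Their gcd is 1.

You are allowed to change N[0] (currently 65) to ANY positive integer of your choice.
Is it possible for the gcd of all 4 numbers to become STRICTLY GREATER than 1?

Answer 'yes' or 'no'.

Answer: yes

Derivation:
Current gcd = 1
gcd of all OTHER numbers (without N[0]=65): gcd([20, 24, 12]) = 4
The new gcd after any change is gcd(4, new_value).
This can be at most 4.
Since 4 > old gcd 1, the gcd CAN increase (e.g., set N[0] = 4).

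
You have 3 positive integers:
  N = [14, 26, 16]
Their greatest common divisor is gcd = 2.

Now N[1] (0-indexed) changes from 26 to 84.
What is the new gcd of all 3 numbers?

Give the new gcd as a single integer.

Numbers: [14, 26, 16], gcd = 2
Change: index 1, 26 -> 84
gcd of the OTHER numbers (without index 1): gcd([14, 16]) = 2
New gcd = gcd(g_others, new_val) = gcd(2, 84) = 2

Answer: 2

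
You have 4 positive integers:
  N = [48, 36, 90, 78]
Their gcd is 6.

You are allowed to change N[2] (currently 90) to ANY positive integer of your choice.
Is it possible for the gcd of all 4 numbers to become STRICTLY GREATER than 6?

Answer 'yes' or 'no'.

Current gcd = 6
gcd of all OTHER numbers (without N[2]=90): gcd([48, 36, 78]) = 6
The new gcd after any change is gcd(6, new_value).
This can be at most 6.
Since 6 = old gcd 6, the gcd can only stay the same or decrease.

Answer: no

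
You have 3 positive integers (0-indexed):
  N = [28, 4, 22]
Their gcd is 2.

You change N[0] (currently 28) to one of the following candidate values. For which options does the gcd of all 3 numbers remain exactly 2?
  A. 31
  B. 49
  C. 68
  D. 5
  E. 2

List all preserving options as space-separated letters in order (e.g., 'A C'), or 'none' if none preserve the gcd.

Answer: C E

Derivation:
Old gcd = 2; gcd of others (without N[0]) = 2
New gcd for candidate v: gcd(2, v). Preserves old gcd iff gcd(2, v) = 2.
  Option A: v=31, gcd(2,31)=1 -> changes
  Option B: v=49, gcd(2,49)=1 -> changes
  Option C: v=68, gcd(2,68)=2 -> preserves
  Option D: v=5, gcd(2,5)=1 -> changes
  Option E: v=2, gcd(2,2)=2 -> preserves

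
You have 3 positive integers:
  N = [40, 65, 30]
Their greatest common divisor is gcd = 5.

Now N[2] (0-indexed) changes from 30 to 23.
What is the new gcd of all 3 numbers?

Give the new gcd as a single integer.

Answer: 1

Derivation:
Numbers: [40, 65, 30], gcd = 5
Change: index 2, 30 -> 23
gcd of the OTHER numbers (without index 2): gcd([40, 65]) = 5
New gcd = gcd(g_others, new_val) = gcd(5, 23) = 1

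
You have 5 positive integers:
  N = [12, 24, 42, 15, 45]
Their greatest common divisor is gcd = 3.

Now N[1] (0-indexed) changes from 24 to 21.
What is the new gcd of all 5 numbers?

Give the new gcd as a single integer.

Numbers: [12, 24, 42, 15, 45], gcd = 3
Change: index 1, 24 -> 21
gcd of the OTHER numbers (without index 1): gcd([12, 42, 15, 45]) = 3
New gcd = gcd(g_others, new_val) = gcd(3, 21) = 3

Answer: 3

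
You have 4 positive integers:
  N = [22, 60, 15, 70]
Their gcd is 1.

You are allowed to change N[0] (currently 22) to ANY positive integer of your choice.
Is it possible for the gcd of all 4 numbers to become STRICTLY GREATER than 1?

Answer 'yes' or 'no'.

Answer: yes

Derivation:
Current gcd = 1
gcd of all OTHER numbers (without N[0]=22): gcd([60, 15, 70]) = 5
The new gcd after any change is gcd(5, new_value).
This can be at most 5.
Since 5 > old gcd 1, the gcd CAN increase (e.g., set N[0] = 5).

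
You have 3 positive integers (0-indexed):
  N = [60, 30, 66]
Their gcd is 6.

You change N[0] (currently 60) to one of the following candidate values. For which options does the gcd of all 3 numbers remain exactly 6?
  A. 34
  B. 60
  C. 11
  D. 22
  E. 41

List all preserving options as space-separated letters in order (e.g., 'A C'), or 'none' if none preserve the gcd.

Answer: B

Derivation:
Old gcd = 6; gcd of others (without N[0]) = 6
New gcd for candidate v: gcd(6, v). Preserves old gcd iff gcd(6, v) = 6.
  Option A: v=34, gcd(6,34)=2 -> changes
  Option B: v=60, gcd(6,60)=6 -> preserves
  Option C: v=11, gcd(6,11)=1 -> changes
  Option D: v=22, gcd(6,22)=2 -> changes
  Option E: v=41, gcd(6,41)=1 -> changes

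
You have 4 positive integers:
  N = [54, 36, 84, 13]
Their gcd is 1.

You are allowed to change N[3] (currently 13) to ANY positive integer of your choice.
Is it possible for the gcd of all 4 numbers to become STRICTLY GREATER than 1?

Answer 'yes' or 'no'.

Current gcd = 1
gcd of all OTHER numbers (without N[3]=13): gcd([54, 36, 84]) = 6
The new gcd after any change is gcd(6, new_value).
This can be at most 6.
Since 6 > old gcd 1, the gcd CAN increase (e.g., set N[3] = 6).

Answer: yes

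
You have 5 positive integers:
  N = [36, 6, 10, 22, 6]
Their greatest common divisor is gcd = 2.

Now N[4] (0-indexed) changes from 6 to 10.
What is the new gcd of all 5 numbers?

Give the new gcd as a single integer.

Answer: 2

Derivation:
Numbers: [36, 6, 10, 22, 6], gcd = 2
Change: index 4, 6 -> 10
gcd of the OTHER numbers (without index 4): gcd([36, 6, 10, 22]) = 2
New gcd = gcd(g_others, new_val) = gcd(2, 10) = 2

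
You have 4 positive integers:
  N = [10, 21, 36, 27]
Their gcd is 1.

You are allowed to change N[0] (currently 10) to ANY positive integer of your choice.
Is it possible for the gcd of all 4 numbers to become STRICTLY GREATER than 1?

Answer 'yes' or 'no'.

Answer: yes

Derivation:
Current gcd = 1
gcd of all OTHER numbers (without N[0]=10): gcd([21, 36, 27]) = 3
The new gcd after any change is gcd(3, new_value).
This can be at most 3.
Since 3 > old gcd 1, the gcd CAN increase (e.g., set N[0] = 3).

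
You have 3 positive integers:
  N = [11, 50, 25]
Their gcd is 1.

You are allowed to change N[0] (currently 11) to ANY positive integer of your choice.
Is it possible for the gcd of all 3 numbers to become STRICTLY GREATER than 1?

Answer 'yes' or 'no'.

Current gcd = 1
gcd of all OTHER numbers (without N[0]=11): gcd([50, 25]) = 25
The new gcd after any change is gcd(25, new_value).
This can be at most 25.
Since 25 > old gcd 1, the gcd CAN increase (e.g., set N[0] = 25).

Answer: yes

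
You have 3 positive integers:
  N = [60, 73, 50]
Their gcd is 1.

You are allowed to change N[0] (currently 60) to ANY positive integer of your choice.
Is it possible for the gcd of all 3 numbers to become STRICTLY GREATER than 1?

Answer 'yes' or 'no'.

Answer: no

Derivation:
Current gcd = 1
gcd of all OTHER numbers (without N[0]=60): gcd([73, 50]) = 1
The new gcd after any change is gcd(1, new_value).
This can be at most 1.
Since 1 = old gcd 1, the gcd can only stay the same or decrease.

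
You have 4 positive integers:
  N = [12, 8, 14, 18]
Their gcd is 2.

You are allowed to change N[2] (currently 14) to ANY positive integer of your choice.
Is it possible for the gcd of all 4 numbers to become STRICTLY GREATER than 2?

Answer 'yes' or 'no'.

Current gcd = 2
gcd of all OTHER numbers (without N[2]=14): gcd([12, 8, 18]) = 2
The new gcd after any change is gcd(2, new_value).
This can be at most 2.
Since 2 = old gcd 2, the gcd can only stay the same or decrease.

Answer: no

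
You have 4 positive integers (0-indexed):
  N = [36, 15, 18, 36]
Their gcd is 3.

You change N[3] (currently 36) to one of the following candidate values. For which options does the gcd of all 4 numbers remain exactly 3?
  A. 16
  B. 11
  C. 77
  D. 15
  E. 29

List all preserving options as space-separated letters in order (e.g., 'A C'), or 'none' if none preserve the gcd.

Answer: D

Derivation:
Old gcd = 3; gcd of others (without N[3]) = 3
New gcd for candidate v: gcd(3, v). Preserves old gcd iff gcd(3, v) = 3.
  Option A: v=16, gcd(3,16)=1 -> changes
  Option B: v=11, gcd(3,11)=1 -> changes
  Option C: v=77, gcd(3,77)=1 -> changes
  Option D: v=15, gcd(3,15)=3 -> preserves
  Option E: v=29, gcd(3,29)=1 -> changes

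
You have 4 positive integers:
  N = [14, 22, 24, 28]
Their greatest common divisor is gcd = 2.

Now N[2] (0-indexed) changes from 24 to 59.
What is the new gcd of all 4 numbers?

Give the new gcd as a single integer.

Numbers: [14, 22, 24, 28], gcd = 2
Change: index 2, 24 -> 59
gcd of the OTHER numbers (without index 2): gcd([14, 22, 28]) = 2
New gcd = gcd(g_others, new_val) = gcd(2, 59) = 1

Answer: 1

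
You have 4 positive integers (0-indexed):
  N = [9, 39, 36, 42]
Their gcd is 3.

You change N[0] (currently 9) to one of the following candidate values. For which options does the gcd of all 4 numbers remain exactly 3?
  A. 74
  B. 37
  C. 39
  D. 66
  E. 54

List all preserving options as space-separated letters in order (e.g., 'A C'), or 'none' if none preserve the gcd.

Old gcd = 3; gcd of others (without N[0]) = 3
New gcd for candidate v: gcd(3, v). Preserves old gcd iff gcd(3, v) = 3.
  Option A: v=74, gcd(3,74)=1 -> changes
  Option B: v=37, gcd(3,37)=1 -> changes
  Option C: v=39, gcd(3,39)=3 -> preserves
  Option D: v=66, gcd(3,66)=3 -> preserves
  Option E: v=54, gcd(3,54)=3 -> preserves

Answer: C D E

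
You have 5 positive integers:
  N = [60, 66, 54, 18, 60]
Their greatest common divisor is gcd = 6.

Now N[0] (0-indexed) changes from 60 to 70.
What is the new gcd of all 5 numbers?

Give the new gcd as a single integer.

Answer: 2

Derivation:
Numbers: [60, 66, 54, 18, 60], gcd = 6
Change: index 0, 60 -> 70
gcd of the OTHER numbers (without index 0): gcd([66, 54, 18, 60]) = 6
New gcd = gcd(g_others, new_val) = gcd(6, 70) = 2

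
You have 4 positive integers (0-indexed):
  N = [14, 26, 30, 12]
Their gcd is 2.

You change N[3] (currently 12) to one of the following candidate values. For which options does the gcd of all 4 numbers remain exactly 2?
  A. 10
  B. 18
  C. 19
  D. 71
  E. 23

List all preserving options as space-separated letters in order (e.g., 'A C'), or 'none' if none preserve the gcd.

Old gcd = 2; gcd of others (without N[3]) = 2
New gcd for candidate v: gcd(2, v). Preserves old gcd iff gcd(2, v) = 2.
  Option A: v=10, gcd(2,10)=2 -> preserves
  Option B: v=18, gcd(2,18)=2 -> preserves
  Option C: v=19, gcd(2,19)=1 -> changes
  Option D: v=71, gcd(2,71)=1 -> changes
  Option E: v=23, gcd(2,23)=1 -> changes

Answer: A B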